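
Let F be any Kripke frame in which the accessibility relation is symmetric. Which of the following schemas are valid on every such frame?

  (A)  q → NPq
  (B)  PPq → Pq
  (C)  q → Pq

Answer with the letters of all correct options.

(A) axiom B: valid iff R is symmetric. Every such R is symmetric — valid.
(B) the dual of axiom 4: valid iff R is transitive. Such an R need not be transitive — not valid.
(C) q → Pq (the dual of axiom T) characterises the reflexive frames. Such an R need not be reflexive — not valid.

A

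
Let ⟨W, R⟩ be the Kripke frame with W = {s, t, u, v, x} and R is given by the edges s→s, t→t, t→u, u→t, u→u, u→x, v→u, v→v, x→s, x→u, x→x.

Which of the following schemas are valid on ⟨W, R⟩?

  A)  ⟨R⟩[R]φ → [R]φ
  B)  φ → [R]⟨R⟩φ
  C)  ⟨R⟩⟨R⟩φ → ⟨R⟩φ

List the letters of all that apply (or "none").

none

R is not symmetric: v R u but not u R v.
R is not transitive: t R u and u R x but not t R x.
R is not euclidean: u R t and u R x but not t R x.
(A) the dual of axiom 5: valid iff R is euclidean. R is not euclidean — not valid.
(B) φ → [R]⟨R⟩φ is axiom B; it is valid on a frame exactly when R is symmetric. R is not symmetric, so not valid.
(C) ⟨R⟩⟨R⟩φ → ⟨R⟩φ (the dual of axiom 4) characterises the transitive frames. R is not transitive — not valid.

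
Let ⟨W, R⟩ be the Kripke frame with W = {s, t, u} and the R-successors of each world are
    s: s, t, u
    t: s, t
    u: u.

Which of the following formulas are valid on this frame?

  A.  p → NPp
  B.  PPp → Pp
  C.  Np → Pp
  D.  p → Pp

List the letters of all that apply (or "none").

R is reflexive: each world relates to itself.
R is not symmetric: s R u but not u R s.
R is not transitive: t R s and s R u but not t R u.
R is serial: every world has an R-successor.
(A) axiom B: valid iff R is symmetric. R is not symmetric — not valid.
(B) PPp → Pp is the dual of axiom 4, which corresponds to transitivity. R is not transitive — not valid.
(C) axiom D: valid iff R is serial. R is serial — valid.
(D) p → Pp (the dual of axiom T) characterises the reflexive frames. R is reflexive — valid.

C, D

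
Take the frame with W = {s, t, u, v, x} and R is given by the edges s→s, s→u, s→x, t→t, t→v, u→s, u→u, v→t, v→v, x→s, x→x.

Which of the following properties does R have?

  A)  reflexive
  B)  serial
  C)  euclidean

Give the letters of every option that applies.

(A) reflexive: each world relates to itself.
(B) serial: every world has an R-successor.
(C) not euclidean: s R u and s R x but not u R x.

A, B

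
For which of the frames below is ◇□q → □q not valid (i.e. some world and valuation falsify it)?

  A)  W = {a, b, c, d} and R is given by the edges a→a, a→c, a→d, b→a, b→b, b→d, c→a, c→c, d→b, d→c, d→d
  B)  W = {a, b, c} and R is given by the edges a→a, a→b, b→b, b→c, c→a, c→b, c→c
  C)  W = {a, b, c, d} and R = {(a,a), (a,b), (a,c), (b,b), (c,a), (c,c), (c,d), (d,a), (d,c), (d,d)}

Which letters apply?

The schema ◇□q → □q is the dual of axiom 5; it is valid on a frame iff R is euclidean.
(A) R is not euclidean (a R c and a R d but not c R d), so the schema fails here.
(B) R is not euclidean (a R b and a R a but not b R a), so the schema fails here.
(C) R is not euclidean (a R b and a R a but not b R a), so the schema fails here.

A, B, C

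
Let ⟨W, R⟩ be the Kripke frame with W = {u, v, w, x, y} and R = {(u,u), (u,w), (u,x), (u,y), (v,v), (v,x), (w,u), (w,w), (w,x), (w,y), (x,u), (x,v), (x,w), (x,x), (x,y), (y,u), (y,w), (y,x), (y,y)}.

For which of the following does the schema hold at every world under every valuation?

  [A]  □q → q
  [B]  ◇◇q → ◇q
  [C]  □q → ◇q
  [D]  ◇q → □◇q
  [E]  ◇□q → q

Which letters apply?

R is reflexive: each world relates to itself.
R is symmetric: every R-edge is matched by its reverse.
R is not transitive: u R x and x R v but not u R v.
R is not euclidean: x R u and x R v but not u R v.
R is serial: every world has an R-successor.
(A) □q → q is axiom T, which corresponds to reflexivity. R is reflexive — valid.
(B) ◇◇q → ◇q is the dual of axiom 4, which corresponds to transitivity. R is not transitive — not valid.
(C) □q → ◇q (axiom D) characterises the serial frames. R is serial — valid.
(D) axiom 5: valid iff R is euclidean. R is not euclidean — not valid.
(E) the dual of axiom B: valid iff R is symmetric. R is symmetric — valid.

A, C, E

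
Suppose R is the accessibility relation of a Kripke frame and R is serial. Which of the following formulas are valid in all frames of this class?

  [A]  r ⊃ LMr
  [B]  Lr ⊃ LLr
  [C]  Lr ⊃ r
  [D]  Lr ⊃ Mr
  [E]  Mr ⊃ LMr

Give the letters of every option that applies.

(A) axiom B: valid iff R is symmetric. Such an R need not be symmetric — not valid.
(B) Lr ⊃ LLr is axiom 4, which corresponds to transitivity. Such an R need not be transitive — not valid.
(C) Lr ⊃ r is axiom T; it is valid on a frame exactly when R is reflexive. Such an R need not be reflexive, so not valid.
(D) axiom D: valid iff R is serial. Every such R is serial — valid.
(E) Mr ⊃ LMr is axiom 5; it is valid on a frame exactly when R is euclidean. Such an R need not be euclidean, so not valid.

D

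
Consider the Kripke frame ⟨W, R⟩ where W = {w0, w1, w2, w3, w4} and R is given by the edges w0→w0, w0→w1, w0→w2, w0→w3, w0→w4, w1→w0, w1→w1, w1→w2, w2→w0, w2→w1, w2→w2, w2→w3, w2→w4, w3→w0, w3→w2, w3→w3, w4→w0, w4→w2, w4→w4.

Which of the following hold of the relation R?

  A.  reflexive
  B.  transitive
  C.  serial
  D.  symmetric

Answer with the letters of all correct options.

(A) reflexive: each world relates to itself.
(B) not transitive: w1 R w0 and w0 R w3 but not w1 R w3.
(C) serial: every world has an R-successor.
(D) symmetric: every R-edge is matched by its reverse.

A, C, D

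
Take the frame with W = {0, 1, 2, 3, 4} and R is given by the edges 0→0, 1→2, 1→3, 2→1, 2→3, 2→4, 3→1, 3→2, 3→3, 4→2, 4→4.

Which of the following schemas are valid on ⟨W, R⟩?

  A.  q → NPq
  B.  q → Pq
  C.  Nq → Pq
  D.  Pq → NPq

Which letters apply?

A, C

R is not reflexive: not 1 R 1.
R is symmetric: every R-edge is matched by its reverse.
R is not euclidean: 2 R 1 and 2 R 4 but not 1 R 4.
R is serial: every world has an R-successor.
(A) axiom B: valid iff R is symmetric. R is symmetric — valid.
(B) the dual of axiom T: valid iff R is reflexive. R is not reflexive — not valid.
(C) Nq → Pq (axiom D) characterises the serial frames. R is serial — valid.
(D) Pq → NPq is axiom 5; it is valid on a frame exactly when R is euclidean. R is not euclidean, so not valid.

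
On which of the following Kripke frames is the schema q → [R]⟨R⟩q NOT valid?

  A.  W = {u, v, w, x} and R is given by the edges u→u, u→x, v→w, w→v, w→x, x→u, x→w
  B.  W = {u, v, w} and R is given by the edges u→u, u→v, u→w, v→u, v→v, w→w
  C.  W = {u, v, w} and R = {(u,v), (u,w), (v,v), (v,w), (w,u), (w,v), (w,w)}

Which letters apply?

The schema q → [R]⟨R⟩q is axiom B; it is valid on a frame iff R is symmetric.
(A) R is symmetric (every R-edge is matched by its reverse), so the schema is valid here.
(B) R is not symmetric (u R w but not w R u), so the schema fails here.
(C) R is not symmetric (u R v but not v R u), so the schema fails here.

B, C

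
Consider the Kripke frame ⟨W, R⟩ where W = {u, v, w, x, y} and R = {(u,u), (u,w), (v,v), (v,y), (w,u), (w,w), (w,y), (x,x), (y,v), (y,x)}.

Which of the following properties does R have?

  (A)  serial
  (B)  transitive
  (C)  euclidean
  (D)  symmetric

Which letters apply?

(A) serial: every world has an R-successor.
(B) not transitive: u R w and w R y but not u R y.
(C) not euclidean: w R u and w R y but not u R y.
(D) not symmetric: w R y but not y R w.

A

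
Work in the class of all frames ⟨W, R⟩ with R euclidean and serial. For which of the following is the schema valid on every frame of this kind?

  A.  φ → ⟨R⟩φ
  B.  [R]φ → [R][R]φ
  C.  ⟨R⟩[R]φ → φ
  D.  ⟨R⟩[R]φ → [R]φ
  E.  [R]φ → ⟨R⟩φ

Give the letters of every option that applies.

D, E

(A) φ → ⟨R⟩φ (the dual of axiom T) characterises the reflexive frames. Such an R need not be reflexive — not valid.
(B) [R]φ → [R][R]φ is axiom 4; it is valid on a frame exactly when R is transitive. Such an R need not be transitive, so not valid.
(C) ⟨R⟩[R]φ → φ (the dual of axiom B) characterises the symmetric frames. Such an R need not be symmetric — not valid.
(D) ⟨R⟩[R]φ → [R]φ (the dual of axiom 5) characterises the euclidean frames. Every such R is euclidean — valid.
(E) axiom D: valid iff R is serial. Every such R is serial — valid.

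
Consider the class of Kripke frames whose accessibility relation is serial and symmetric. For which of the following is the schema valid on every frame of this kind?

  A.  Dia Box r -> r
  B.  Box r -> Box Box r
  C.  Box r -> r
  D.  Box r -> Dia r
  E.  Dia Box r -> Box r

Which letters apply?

(A) Dia Box r -> r (the dual of axiom B) characterises the symmetric frames. Every such R is symmetric — valid.
(B) axiom 4: valid iff R is transitive. Such an R need not be transitive — not valid.
(C) Box r -> r is axiom T; it is valid on a frame exactly when R is reflexive. Such an R need not be reflexive, so not valid.
(D) Box r -> Dia r is axiom D; it is valid on a frame exactly when R is serial. Every such R is serial, so valid.
(E) Dia Box r -> Box r (the dual of axiom 5) characterises the euclidean frames. Such an R need not be euclidean — not valid.

A, D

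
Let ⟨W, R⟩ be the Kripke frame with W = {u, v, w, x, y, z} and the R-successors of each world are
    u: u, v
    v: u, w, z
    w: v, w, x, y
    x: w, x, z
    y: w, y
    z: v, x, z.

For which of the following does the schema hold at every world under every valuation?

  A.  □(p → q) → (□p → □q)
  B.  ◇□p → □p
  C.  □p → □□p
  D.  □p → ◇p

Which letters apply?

A, D

R is not transitive: u R v and v R w but not u R w.
R is not euclidean: v R u and v R w but not u R w.
R is serial: every world has an R-successor.
(A) □(p → q) → (□p → □q) is the K axiom; it holds on all frames — valid.
(B) ◇□p → □p (the dual of axiom 5) characterises the euclidean frames. R is not euclidean — not valid.
(C) axiom 4: valid iff R is transitive. R is not transitive — not valid.
(D) □p → ◇p (axiom D) characterises the serial frames. R is serial — valid.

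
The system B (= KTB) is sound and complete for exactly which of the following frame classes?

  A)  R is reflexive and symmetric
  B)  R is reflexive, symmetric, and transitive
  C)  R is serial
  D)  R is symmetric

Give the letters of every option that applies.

A

(A) B (= KTB) is sound and complete for exactly this class.
(B) this class determines S5, not B (= KTB).
(C) this class determines D, not B (= KTB).
(D) this class determines KB, not B (= KTB).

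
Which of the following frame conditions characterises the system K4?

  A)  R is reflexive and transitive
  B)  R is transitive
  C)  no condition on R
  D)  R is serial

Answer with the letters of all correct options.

B

(A) this class determines S4, not K4.
(B) K4 is sound and complete for exactly this class.
(C) this class determines K, not K4.
(D) this class determines D, not K4.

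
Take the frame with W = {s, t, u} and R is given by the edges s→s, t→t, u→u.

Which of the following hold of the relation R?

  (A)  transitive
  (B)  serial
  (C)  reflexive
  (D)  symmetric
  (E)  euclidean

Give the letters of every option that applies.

A, B, C, D, E

(A) transitive: R is closed under composition.
(B) serial: every world has an R-successor.
(C) reflexive: each world relates to itself.
(D) symmetric: every R-edge is matched by its reverse.
(E) euclidean: any two R-successors of the same world are R-related.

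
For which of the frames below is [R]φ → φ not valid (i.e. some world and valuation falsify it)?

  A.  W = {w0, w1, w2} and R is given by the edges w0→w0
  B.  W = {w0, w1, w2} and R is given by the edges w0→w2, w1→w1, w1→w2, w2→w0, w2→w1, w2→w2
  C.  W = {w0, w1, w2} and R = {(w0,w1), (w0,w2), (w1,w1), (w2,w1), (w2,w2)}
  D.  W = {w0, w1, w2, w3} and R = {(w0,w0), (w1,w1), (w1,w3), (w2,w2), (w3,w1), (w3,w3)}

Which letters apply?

A, B, C

The schema [R]φ → φ is axiom T; it is valid on a frame iff R is reflexive.
(A) R is not reflexive (not w1 R w1), so the schema fails here.
(B) R is not reflexive (not w0 R w0), so the schema fails here.
(C) R is not reflexive (not w0 R w0), so the schema fails here.
(D) R is reflexive (each world relates to itself), so the schema is valid here.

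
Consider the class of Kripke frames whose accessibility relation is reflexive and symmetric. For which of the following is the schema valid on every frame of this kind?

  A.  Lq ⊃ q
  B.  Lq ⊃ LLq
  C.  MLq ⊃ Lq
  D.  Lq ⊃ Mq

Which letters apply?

Reflexive relations are serial.
(A) Lq ⊃ q is axiom T; it is valid on a frame exactly when R is reflexive. Every such R is reflexive, so valid.
(B) Lq ⊃ LLq (axiom 4) characterises the transitive frames. Such an R need not be transitive — not valid.
(C) MLq ⊃ Lq is the dual of axiom 5, which corresponds to the euclidean property. Such an R need not be euclidean — not valid.
(D) axiom D: valid iff R is serial. Every such R is serial — valid.

A, D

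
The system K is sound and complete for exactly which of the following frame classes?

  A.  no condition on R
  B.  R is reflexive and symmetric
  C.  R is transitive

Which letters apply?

A

(A) K is sound and complete for exactly this class.
(B) this class determines B (= KTB), not K.
(C) this class determines K4, not K.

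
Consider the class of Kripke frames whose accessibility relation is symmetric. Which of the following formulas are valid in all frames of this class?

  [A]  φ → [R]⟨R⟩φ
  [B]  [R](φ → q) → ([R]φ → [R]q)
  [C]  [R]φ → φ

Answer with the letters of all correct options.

A, B

(A) axiom B: valid iff R is symmetric. Every such R is symmetric — valid.
(B) [R](φ → q) → ([R]φ → [R]q) is the K axiom; it holds on all frames — valid.
(C) [R]φ → φ (axiom T) characterises the reflexive frames. Such an R need not be reflexive — not valid.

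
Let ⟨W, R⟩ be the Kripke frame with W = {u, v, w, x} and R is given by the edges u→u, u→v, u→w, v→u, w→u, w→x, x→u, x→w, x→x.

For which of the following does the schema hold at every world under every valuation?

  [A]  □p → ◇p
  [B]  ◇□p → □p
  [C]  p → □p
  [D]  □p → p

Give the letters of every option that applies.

R is not reflexive: not v R v.
R is not euclidean: u R v and u R w but not v R w.
R is serial: every world has an R-successor.
R is not a subset of the identity: u R v with u ≠ v.
(A) □p → ◇p is axiom D; it is valid on a frame exactly when R is serial. R is serial, so valid.
(B) the dual of axiom 5: valid iff R is euclidean. R is not euclidean — not valid.
(C) p → □p (equivalent to ◇p→p) corresponds to R being a subset of the identity. Here R ⊄ identity, so not valid.
(D) □p → p is axiom T; it is valid on a frame exactly when R is reflexive. R is not reflexive, so not valid.

A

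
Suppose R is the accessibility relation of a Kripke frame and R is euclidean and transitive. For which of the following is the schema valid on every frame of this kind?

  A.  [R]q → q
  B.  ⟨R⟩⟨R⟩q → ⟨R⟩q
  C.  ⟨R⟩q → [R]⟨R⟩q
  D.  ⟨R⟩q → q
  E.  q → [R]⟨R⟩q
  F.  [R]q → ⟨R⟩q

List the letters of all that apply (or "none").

(A) [R]q → q (axiom T) characterises the reflexive frames. Such an R need not be reflexive — not valid.
(B) ⟨R⟩⟨R⟩q → ⟨R⟩q (the dual of axiom 4) characterises the transitive frames. Every such R is transitive — valid.
(C) axiom 5: valid iff R is euclidean. Every such R is euclidean — valid.
(D) ⟨R⟩q → q is the converse of T; it holds exactly when R ⊆ identity. Such an R need not be a subset of the identity — not valid.
(E) axiom B: valid iff R is symmetric. Such an R need not be symmetric — not valid.
(F) [R]q → ⟨R⟩q is axiom D, which corresponds to seriality. Such an R need not be serial — not valid.

B, C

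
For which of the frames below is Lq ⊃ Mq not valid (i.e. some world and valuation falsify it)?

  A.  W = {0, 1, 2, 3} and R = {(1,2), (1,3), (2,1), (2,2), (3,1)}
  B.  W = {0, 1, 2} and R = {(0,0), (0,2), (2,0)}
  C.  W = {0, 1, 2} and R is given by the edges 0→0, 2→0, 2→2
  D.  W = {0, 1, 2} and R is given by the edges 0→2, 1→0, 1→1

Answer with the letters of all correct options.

The schema Lq ⊃ Mq is axiom D; it is valid on a frame iff R is serial.
(A) R is not serial (0 has no R-successor), so the schema fails here.
(B) R is not serial (1 has no R-successor), so the schema fails here.
(C) R is not serial (1 has no R-successor), so the schema fails here.
(D) R is not serial (2 has no R-successor), so the schema fails here.

A, B, C, D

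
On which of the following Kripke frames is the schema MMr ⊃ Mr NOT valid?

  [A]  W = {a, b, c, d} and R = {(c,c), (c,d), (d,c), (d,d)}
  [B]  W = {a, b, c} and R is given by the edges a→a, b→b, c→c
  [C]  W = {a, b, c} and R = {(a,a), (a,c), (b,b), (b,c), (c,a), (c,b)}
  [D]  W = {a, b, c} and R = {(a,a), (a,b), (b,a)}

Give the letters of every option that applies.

The schema MMr ⊃ Mr is the dual of axiom 4; it is valid on a frame iff R is transitive.
(A) R is transitive (R is closed under composition), so the schema is valid here.
(B) R is transitive (R is closed under composition), so the schema is valid here.
(C) R is not transitive (a R c and c R b but not a R b), so the schema fails here.
(D) R is not transitive (b R a and a R b but not b R b), so the schema fails here.

C, D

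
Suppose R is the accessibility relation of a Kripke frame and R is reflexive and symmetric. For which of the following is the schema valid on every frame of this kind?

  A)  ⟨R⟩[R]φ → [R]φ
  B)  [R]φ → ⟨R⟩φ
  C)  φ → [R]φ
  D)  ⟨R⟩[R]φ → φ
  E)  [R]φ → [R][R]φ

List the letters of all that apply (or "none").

Reflexive relations are serial.
(A) the dual of axiom 5: valid iff R is euclidean. Such an R need not be euclidean — not valid.
(B) [R]φ → ⟨R⟩φ is axiom D; it is valid on a frame exactly when R is serial. Every such R is serial, so valid.
(C) φ → [R]φ is valid only on frames where every R-edge is a self-loop. Such an R need not be a subset of the identity — not valid.
(D) ⟨R⟩[R]φ → φ is the dual of axiom B; it is valid on a frame exactly when R is symmetric. Every such R is symmetric, so valid.
(E) axiom 4: valid iff R is transitive. Such an R need not be transitive — not valid.

B, D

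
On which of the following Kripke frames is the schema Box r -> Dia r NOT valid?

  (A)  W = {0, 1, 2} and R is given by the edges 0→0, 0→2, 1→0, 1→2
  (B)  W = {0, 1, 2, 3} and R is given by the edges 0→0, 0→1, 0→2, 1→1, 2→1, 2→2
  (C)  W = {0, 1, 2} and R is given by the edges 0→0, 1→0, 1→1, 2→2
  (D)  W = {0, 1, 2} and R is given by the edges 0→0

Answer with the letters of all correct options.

A, B, D

The schema Box r -> Dia r is axiom D; it is valid on a frame iff R is serial.
(A) R is not serial (2 has no R-successor), so the schema fails here.
(B) R is not serial (3 has no R-successor), so the schema fails here.
(C) R is serial (every world has an R-successor), so the schema is valid here.
(D) R is not serial (1 has no R-successor), so the schema fails here.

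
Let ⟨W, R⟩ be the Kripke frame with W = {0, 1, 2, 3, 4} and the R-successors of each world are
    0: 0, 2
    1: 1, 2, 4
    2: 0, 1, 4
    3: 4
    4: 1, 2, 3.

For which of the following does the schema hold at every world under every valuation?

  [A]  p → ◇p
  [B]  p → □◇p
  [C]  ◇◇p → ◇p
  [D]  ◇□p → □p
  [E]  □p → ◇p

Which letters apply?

B, E

R is not reflexive: not 2 R 2.
R is symmetric: every R-edge is matched by its reverse.
R is not transitive: 0 R 2 and 2 R 1 but not 0 R 1.
R is not euclidean: 2 R 0 and 2 R 1 but not 0 R 1.
R is serial: every world has an R-successor.
(A) the dual of axiom T: valid iff R is reflexive. R is not reflexive — not valid.
(B) p → □◇p (axiom B) characterises the symmetric frames. R is symmetric — valid.
(C) ◇◇p → ◇p is the dual of axiom 4, which corresponds to transitivity. R is not transitive — not valid.
(D) the dual of axiom 5: valid iff R is euclidean. R is not euclidean — not valid.
(E) □p → ◇p is axiom D, which corresponds to seriality. R is serial — valid.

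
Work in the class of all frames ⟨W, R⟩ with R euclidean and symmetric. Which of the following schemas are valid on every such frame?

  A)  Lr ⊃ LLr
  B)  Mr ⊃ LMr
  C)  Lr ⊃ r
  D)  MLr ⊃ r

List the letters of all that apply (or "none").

A, B, D

A symmetric euclidean relation is transitive (uRv and vRw give vRu by symmetry, then uRw by the euclidean condition, applied at v).
(A) Lr ⊃ LLr is axiom 4, which corresponds to transitivity. Every such R is transitive — valid.
(B) Mr ⊃ LMr is axiom 5, which corresponds to the euclidean property. Every such R is euclidean — valid.
(C) axiom T: valid iff R is reflexive. Such an R need not be reflexive — not valid.
(D) MLr ⊃ r is the dual of axiom B; it is valid on a frame exactly when R is symmetric. Every such R is symmetric, so valid.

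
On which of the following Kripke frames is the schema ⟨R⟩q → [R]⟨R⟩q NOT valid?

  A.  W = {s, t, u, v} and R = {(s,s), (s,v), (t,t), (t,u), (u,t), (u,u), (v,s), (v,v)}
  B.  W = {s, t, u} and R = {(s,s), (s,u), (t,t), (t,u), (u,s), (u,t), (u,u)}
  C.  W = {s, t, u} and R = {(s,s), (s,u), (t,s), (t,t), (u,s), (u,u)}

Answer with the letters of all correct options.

B, C

The schema ⟨R⟩q → [R]⟨R⟩q is axiom 5; it is valid on a frame iff R is euclidean.
(A) R is euclidean (any two R-successors of the same world are R-related), so the schema is valid here.
(B) R is not euclidean (u R s and u R t but not s R t), so the schema fails here.
(C) R is not euclidean (t R s and t R t but not s R t), so the schema fails here.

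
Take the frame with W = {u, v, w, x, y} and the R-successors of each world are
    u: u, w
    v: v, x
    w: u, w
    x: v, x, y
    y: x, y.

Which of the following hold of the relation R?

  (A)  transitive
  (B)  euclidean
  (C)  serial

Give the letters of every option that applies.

C

(A) not transitive: v R x and x R y but not v R y.
(B) not euclidean: x R v and x R y but not v R y.
(C) serial: every world has an R-successor.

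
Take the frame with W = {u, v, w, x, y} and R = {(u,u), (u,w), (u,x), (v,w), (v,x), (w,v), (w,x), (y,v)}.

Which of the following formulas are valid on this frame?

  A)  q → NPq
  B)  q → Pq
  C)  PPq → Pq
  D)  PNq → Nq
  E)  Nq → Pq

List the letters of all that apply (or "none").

none

R is not reflexive: not v R v.
R is not symmetric: u R w but not w R u.
R is not transitive: u R w and w R v but not u R v.
R is not euclidean: u R w and u R u but not w R u.
R is not serial: x has no R-successor.
(A) axiom B: valid iff R is symmetric. R is not symmetric — not valid.
(B) q → Pq is the dual of axiom T, which corresponds to reflexivity. R is not reflexive — not valid.
(C) PPq → Pq is the dual of axiom 4; it is valid on a frame exactly when R is transitive. R is not transitive, so not valid.
(D) the dual of axiom 5: valid iff R is euclidean. R is not euclidean — not valid.
(E) Nq → Pq (axiom D) characterises the serial frames. R is not serial — not valid.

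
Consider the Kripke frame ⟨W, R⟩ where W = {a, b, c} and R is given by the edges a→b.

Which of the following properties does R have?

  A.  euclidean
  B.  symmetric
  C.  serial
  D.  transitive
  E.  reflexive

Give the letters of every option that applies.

(A) not euclidean: a R b and a R b but not b R b.
(B) not symmetric: a R b but not b R a.
(C) not serial: b has no R-successor.
(D) transitive: R is closed under composition.
(E) not reflexive: not a R a.

D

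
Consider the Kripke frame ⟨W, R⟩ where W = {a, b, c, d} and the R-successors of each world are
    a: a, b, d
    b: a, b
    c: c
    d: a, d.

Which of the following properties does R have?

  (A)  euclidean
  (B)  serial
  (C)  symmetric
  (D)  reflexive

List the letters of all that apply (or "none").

(A) not euclidean: a R b and a R d but not b R d.
(B) serial: every world has an R-successor.
(C) symmetric: every R-edge is matched by its reverse.
(D) reflexive: each world relates to itself.

B, C, D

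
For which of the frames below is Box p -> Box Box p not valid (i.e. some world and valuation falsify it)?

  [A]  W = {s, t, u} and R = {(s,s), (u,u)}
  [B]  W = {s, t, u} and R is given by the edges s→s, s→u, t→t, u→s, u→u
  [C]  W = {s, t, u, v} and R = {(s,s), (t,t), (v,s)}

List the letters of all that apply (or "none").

The schema Box p -> Box Box p is axiom 4; it is valid on a frame iff R is transitive.
(A) R is transitive (R is closed under composition), so the schema is valid here.
(B) R is transitive (R is closed under composition), so the schema is valid here.
(C) R is transitive (R is closed under composition), so the schema is valid here.

none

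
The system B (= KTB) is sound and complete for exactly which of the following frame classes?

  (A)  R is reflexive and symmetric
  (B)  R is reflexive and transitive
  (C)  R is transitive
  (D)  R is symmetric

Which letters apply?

A

(A) B (= KTB) is sound and complete for exactly this class.
(B) this class determines S4, not B (= KTB).
(C) this class determines K4, not B (= KTB).
(D) this class determines KB, not B (= KTB).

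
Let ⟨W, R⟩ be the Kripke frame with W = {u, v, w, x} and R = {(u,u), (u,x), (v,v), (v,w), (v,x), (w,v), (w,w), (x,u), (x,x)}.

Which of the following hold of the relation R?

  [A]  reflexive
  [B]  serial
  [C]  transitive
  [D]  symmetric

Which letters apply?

A, B

(A) reflexive: each world relates to itself.
(B) serial: every world has an R-successor.
(C) not transitive: v R x and x R u but not v R u.
(D) not symmetric: v R x but not x R v.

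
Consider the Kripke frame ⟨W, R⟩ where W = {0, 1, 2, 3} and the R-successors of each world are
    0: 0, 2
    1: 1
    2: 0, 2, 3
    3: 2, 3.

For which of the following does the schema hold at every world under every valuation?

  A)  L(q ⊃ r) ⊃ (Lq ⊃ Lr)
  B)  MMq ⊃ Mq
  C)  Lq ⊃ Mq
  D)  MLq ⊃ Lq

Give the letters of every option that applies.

R is not transitive: 0 R 2 and 2 R 3 but not 0 R 3.
R is not euclidean: 2 R 0 and 2 R 3 but not 0 R 3.
R is serial: every world has an R-successor.
(A) L(q ⊃ r) ⊃ (Lq ⊃ Lr) is the K axiom; it holds on all frames — valid.
(B) MMq ⊃ Mq (the dual of axiom 4) characterises the transitive frames. R is not transitive — not valid.
(C) Lq ⊃ Mq is axiom D, which corresponds to seriality. R is serial — valid.
(D) MLq ⊃ Lq is the dual of axiom 5, which corresponds to the euclidean property. R is not euclidean — not valid.

A, C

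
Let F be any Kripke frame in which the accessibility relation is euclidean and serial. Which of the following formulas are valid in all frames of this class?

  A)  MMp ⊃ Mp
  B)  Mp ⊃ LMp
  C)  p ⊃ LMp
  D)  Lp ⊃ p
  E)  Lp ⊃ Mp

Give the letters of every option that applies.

B, E

(A) the dual of axiom 4: valid iff R is transitive. Such an R need not be transitive — not valid.
(B) Mp ⊃ LMp is axiom 5; it is valid on a frame exactly when R is euclidean. Every such R is euclidean, so valid.
(C) p ⊃ LMp is axiom B, which corresponds to symmetry. Such an R need not be symmetric — not valid.
(D) axiom T: valid iff R is reflexive. Such an R need not be reflexive — not valid.
(E) Lp ⊃ Mp (axiom D) characterises the serial frames. Every such R is serial — valid.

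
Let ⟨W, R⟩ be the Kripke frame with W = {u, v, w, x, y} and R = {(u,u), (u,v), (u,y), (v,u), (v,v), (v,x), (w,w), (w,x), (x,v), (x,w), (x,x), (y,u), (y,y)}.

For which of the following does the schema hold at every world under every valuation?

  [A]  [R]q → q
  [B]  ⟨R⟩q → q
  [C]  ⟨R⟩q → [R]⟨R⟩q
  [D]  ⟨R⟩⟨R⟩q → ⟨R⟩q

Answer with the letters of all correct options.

A

R is reflexive: each world relates to itself.
R is not transitive: u R v and v R x but not u R x.
R is not euclidean: u R v and u R y but not v R y.
R is not a subset of the identity: u R v with u ≠ v.
(A) [R]q → q (axiom T) characterises the reflexive frames. R is reflexive — valid.
(B) ⟨R⟩q → q is valid only on frames where every R-edge is a self-loop. Here R ⊄ identity — not valid.
(C) ⟨R⟩q → [R]⟨R⟩q is axiom 5, which corresponds to the euclidean property. R is not euclidean — not valid.
(D) ⟨R⟩⟨R⟩q → ⟨R⟩q (the dual of axiom 4) characterises the transitive frames. R is not transitive — not valid.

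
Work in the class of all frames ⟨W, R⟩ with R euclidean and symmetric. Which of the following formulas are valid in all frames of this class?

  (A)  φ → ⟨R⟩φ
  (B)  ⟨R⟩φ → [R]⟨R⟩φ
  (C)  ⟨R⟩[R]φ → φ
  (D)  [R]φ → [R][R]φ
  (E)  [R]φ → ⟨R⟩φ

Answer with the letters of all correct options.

A symmetric euclidean relation is transitive (uRv and vRw give vRu by symmetry, then uRw by the euclidean condition, applied at v).
(A) φ → ⟨R⟩φ (the dual of axiom T) characterises the reflexive frames. Such an R need not be reflexive — not valid.
(B) axiom 5: valid iff R is euclidean. Every such R is euclidean — valid.
(C) ⟨R⟩[R]φ → φ (the dual of axiom B) characterises the symmetric frames. Every such R is symmetric — valid.
(D) [R]φ → [R][R]φ is axiom 4; it is valid on a frame exactly when R is transitive. Every such R is transitive, so valid.
(E) [R]φ → ⟨R⟩φ (axiom D) characterises the serial frames. Such an R need not be serial — not valid.

B, C, D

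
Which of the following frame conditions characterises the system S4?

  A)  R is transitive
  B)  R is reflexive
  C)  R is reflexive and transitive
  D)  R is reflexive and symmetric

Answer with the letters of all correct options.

C

(A) this class determines K4, not S4.
(B) this class determines T (= KT), not S4.
(C) S4 is sound and complete for exactly this class.
(D) this class determines B (= KTB), not S4.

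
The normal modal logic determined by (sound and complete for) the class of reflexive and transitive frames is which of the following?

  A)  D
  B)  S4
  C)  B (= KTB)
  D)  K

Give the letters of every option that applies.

(A) D is determined by the class of serial frames.
(B) S4 is determined by exactly this class.
(C) B (= KTB) is determined by the class of reflexive and symmetric frames.
(D) K is determined by the class of arbitrary frames.

B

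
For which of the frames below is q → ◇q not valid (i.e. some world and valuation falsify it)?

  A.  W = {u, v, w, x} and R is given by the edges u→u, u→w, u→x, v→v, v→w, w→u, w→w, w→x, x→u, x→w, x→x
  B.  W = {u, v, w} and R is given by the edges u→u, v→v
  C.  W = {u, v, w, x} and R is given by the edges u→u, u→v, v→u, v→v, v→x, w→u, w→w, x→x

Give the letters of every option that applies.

B

The schema q → ◇q is the dual of axiom T; it is valid on a frame iff R is reflexive.
(A) R is reflexive (each world relates to itself), so the schema is valid here.
(B) R is not reflexive (not w R w), so the schema fails here.
(C) R is reflexive (each world relates to itself), so the schema is valid here.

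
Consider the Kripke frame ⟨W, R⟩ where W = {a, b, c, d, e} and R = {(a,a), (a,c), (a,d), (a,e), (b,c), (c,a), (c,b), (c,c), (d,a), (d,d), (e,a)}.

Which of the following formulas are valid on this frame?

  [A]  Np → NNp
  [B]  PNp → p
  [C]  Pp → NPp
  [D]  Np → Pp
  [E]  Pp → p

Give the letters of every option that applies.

B, D

R is symmetric: every R-edge is matched by its reverse.
R is not transitive: a R c and c R b but not a R b.
R is not euclidean: a R c and a R d but not c R d.
R is serial: every world has an R-successor.
R is not a subset of the identity: a R c with a ≠ c.
(A) axiom 4: valid iff R is transitive. R is not transitive — not valid.
(B) the dual of axiom B: valid iff R is symmetric. R is symmetric — valid.
(C) Pp → NPp (axiom 5) characterises the euclidean frames. R is not euclidean — not valid.
(D) Np → Pp is axiom D; it is valid on a frame exactly when R is serial. R is serial, so valid.
(E) Pp → p (the converse of T) corresponds to R being a subset of the identity. Here R ⊄ identity, so not valid.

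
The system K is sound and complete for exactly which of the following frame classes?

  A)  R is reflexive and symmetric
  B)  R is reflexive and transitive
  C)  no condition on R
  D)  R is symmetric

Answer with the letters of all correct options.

(A) this class determines B (= KTB), not K.
(B) this class determines S4, not K.
(C) K is sound and complete for exactly this class.
(D) this class determines KB, not K.

C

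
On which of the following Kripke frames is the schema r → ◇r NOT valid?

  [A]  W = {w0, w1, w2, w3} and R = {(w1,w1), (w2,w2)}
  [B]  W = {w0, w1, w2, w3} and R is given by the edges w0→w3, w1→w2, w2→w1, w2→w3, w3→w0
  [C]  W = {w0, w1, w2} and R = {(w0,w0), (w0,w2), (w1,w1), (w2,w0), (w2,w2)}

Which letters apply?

The schema r → ◇r is the dual of axiom T; it is valid on a frame iff R is reflexive.
(A) R is not reflexive (not w0 R w0), so the schema fails here.
(B) R is not reflexive (not w0 R w0), so the schema fails here.
(C) R is reflexive (each world relates to itself), so the schema is valid here.

A, B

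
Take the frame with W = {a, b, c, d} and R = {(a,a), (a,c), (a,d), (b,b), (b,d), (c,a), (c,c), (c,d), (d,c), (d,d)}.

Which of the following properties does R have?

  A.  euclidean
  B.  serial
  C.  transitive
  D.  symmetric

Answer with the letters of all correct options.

(A) not euclidean: a R d and a R a but not d R a.
(B) serial: every world has an R-successor.
(C) not transitive: b R d and d R c but not b R c.
(D) not symmetric: a R d but not d R a.

B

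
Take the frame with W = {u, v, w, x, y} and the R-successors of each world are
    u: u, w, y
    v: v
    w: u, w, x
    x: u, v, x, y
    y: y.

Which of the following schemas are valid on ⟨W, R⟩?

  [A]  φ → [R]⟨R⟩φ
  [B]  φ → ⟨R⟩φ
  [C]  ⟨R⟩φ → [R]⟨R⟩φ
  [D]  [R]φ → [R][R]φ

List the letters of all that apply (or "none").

B

R is reflexive: each world relates to itself.
R is not symmetric: u R y but not y R u.
R is not transitive: u R w and w R x but not u R x.
R is not euclidean: u R w and u R y but not w R y.
(A) φ → [R]⟨R⟩φ is axiom B, which corresponds to symmetry. R is not symmetric — not valid.
(B) φ → ⟨R⟩φ is the dual of axiom T, which corresponds to reflexivity. R is reflexive — valid.
(C) ⟨R⟩φ → [R]⟨R⟩φ (axiom 5) characterises the euclidean frames. R is not euclidean — not valid.
(D) [R]φ → [R][R]φ is axiom 4, which corresponds to transitivity. R is not transitive — not valid.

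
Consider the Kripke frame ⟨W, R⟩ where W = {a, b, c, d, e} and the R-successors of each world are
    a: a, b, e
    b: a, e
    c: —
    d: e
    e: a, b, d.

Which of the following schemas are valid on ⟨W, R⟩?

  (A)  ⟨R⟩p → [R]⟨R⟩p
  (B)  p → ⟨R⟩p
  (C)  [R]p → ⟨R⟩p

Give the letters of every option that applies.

R is not reflexive: not b R b.
R is not euclidean: e R a and e R d but not a R d.
R is not serial: c has no R-successor.
(A) ⟨R⟩p → [R]⟨R⟩p is axiom 5, which corresponds to the euclidean property. R is not euclidean — not valid.
(B) p → ⟨R⟩p is the dual of axiom T; it is valid on a frame exactly when R is reflexive. R is not reflexive, so not valid.
(C) [R]p → ⟨R⟩p is axiom D, which corresponds to seriality. R is not serial — not valid.

none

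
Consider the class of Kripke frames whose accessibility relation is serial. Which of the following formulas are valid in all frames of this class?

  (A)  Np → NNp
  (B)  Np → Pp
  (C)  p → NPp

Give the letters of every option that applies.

B

(A) axiom 4: valid iff R is transitive. Such an R need not be transitive — not valid.
(B) Np → Pp is axiom D; it is valid on a frame exactly when R is serial. Every such R is serial, so valid.
(C) p → NPp is axiom B, which corresponds to symmetry. Such an R need not be symmetric — not valid.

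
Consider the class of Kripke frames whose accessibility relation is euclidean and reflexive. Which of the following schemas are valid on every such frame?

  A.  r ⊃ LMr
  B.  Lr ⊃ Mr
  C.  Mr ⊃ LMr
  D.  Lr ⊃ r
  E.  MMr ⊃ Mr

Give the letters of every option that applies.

A, B, C, D, E

A reflexive euclidean relation is also symmetric (from wRw and wRv the euclidean condition gives vRw) and hence transitive; it is an equivalence relation.
(A) axiom B: valid iff R is symmetric. Every such R is symmetric — valid.
(B) Lr ⊃ Mr is axiom D, which corresponds to seriality. Every such R is serial — valid.
(C) Mr ⊃ LMr (axiom 5) characterises the euclidean frames. Every such R is euclidean — valid.
(D) axiom T: valid iff R is reflexive. Every such R is reflexive — valid.
(E) MMr ⊃ Mr is the dual of axiom 4; it is valid on a frame exactly when R is transitive. Every such R is transitive, so valid.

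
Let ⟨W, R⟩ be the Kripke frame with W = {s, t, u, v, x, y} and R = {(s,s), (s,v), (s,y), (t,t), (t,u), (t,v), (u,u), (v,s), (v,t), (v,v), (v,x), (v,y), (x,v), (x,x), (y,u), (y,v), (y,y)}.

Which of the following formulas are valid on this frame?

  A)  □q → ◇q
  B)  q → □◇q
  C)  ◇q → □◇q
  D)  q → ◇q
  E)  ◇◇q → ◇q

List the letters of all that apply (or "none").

R is reflexive: each world relates to itself.
R is not symmetric: s R y but not y R s.
R is not transitive: s R v and v R t but not s R t.
R is not euclidean: s R y and s R s but not y R s.
R is serial: every world has an R-successor.
(A) □q → ◇q is axiom D, which corresponds to seriality. R is serial — valid.
(B) q → □◇q is axiom B, which corresponds to symmetry. R is not symmetric — not valid.
(C) ◇q → □◇q is axiom 5; it is valid on a frame exactly when R is euclidean. R is not euclidean, so not valid.
(D) the dual of axiom T: valid iff R is reflexive. R is reflexive — valid.
(E) ◇◇q → ◇q is the dual of axiom 4; it is valid on a frame exactly when R is transitive. R is not transitive, so not valid.

A, D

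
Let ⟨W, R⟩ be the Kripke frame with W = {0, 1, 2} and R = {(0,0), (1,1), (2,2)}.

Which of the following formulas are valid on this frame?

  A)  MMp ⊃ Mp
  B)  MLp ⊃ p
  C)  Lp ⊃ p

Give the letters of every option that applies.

A, B, C

R is reflexive: each world relates to itself.
R is symmetric: every R-edge is matched by its reverse.
R is transitive: R is closed under composition.
(A) MMp ⊃ Mp is the dual of axiom 4; it is valid on a frame exactly when R is transitive. R is transitive, so valid.
(B) MLp ⊃ p (the dual of axiom B) characterises the symmetric frames. R is symmetric — valid.
(C) axiom T: valid iff R is reflexive. R is reflexive — valid.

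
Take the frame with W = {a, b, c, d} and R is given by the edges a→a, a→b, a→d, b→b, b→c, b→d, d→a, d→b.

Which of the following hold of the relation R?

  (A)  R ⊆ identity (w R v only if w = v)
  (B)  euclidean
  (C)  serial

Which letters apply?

(A) not ⊆ identity: a R b with a ≠ b.
(B) not euclidean: a R b and a R a but not b R a.
(C) not serial: c has no R-successor.

none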